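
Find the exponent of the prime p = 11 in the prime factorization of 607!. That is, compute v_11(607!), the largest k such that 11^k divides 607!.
v_11(607!) = 60

Legendre's formula: v_p(n!) = Σ_{k ≥ 1} ⌊n / p^k⌋. For p = 11, n = 607, the terms are:
  ⌊607/11^1⌋ = ⌊607/11⌋ = 55
  ⌊607/11^2⌋ = ⌊607/121⌋ = 5
(the next term ⌊607/11^3⌋ = 0, terminating the sum). Summing: v_11(607!) = 55 + 5 = 60.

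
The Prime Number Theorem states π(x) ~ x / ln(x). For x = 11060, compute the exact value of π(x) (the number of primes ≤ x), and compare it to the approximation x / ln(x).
π(11060) = 1340;  x/ln(x) ≈ 1187.83;  relative error ≈ 11.36%.

Directly count primes up to 11060: π(11060) = 1340. The PNT approximation gives 11060/ln(11060) ≈ 11060/9.31109 ≈ 1187.83. Relative error (π(x) − x/ln(x)) / π(x) ≈ 11.36%; the approximation is known to undercount slightly (Li(x) is a better estimate).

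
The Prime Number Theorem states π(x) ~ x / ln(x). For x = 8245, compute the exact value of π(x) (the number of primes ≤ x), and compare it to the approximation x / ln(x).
π(8245) = 1035;  x/ln(x) ≈ 914.35;  relative error ≈ 11.66%.

Directly count primes up to 8245: π(8245) = 1035. The PNT approximation gives 8245/ln(8245) ≈ 8245/9.01736 ≈ 914.35. Relative error (π(x) − x/ln(x)) / π(x) ≈ 11.66%; the approximation is known to undercount slightly (Li(x) is a better estimate).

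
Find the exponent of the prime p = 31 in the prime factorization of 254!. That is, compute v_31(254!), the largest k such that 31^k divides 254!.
v_31(254!) = 8

Legendre's formula: v_p(n!) = Σ_{k ≥ 1} ⌊n / p^k⌋. For p = 31, n = 254, the terms are:
  ⌊254/31^1⌋ = ⌊254/31⌋ = 8
(the next term ⌊254/31^2⌋ = 0, terminating the sum). Summing: v_31(254!) = 8 = 8.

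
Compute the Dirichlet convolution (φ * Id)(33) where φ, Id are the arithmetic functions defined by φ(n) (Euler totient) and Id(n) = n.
(φ * Id)(33) = 105

Divisors of 33: [1, 3, 11, 33]. For each d | 33:
  d = 1: φ(1) · Id(33/1) = 1 · 33 = 33
  d = 3: φ(3) · Id(33/3) = 2 · 11 = 22
  d = 11: φ(11) · Id(33/11) = 10 · 3 = 30
  d = 33: φ(33) · Id(33/33) = 20 · 1 = 20
Summing: (φ * Id)(33) = 33 + 22 + 30 + 20 = 105.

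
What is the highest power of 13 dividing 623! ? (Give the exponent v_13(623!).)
v_13(623!) = 50

Legendre's formula: v_p(n!) = Σ_{k ≥ 1} ⌊n / p^k⌋. For p = 13, n = 623, the terms are:
  ⌊623/13^1⌋ = ⌊623/13⌋ = 47
  ⌊623/13^2⌋ = ⌊623/169⌋ = 3
(the next term ⌊623/13^3⌋ = 0, terminating the sum). Summing: v_13(623!) = 47 + 3 = 50.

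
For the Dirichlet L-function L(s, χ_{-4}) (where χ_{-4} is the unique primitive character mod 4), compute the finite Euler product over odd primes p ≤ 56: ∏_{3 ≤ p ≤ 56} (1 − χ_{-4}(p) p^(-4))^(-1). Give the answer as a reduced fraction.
∏ = 257364431333305770108011762895409938991497014556861335561/260241495905762991772533773778373936417391479107040051200

The odd primes p ≤ 56 are [3, 5, 7, 11, 13, 17, 19, 23, 29, 31, 37, 41, 43, 47, 53]. For each, χ(p) = 1 if p ≡ 1 mod 4, χ(p) = −1 if p ≡ 3 mod 4. Taking (1 − χ(p)/p^4)^(-1) = p^4/(p^4 − χ(p)): (1 − (-1)/3^4)^(-1) · (1 − (1)/5^4)^(-1) · (1 − (-1)/7^4)^(-1) · (1 − (-1)/11^4)^(-1) · (1 − (1)/13^4)^(-1) · (1 − (1)/17^4)^(-1) · (1 − (-1)/19^4)^(-1) · (1 − (-1)/23^4)^(-1) · (1 − (1)/29^4)^(-1) · (1 − (-1)/31^4)^(-1) · (1 − (1)/37^4)^(-1) · (1 − (1)/41^4)^(-1) · (1 − (-1)/43^4)^(-1) · (1 − (-1)/47^4)^(-1) · (1 − (1)/53^4)^(-1) = 257364431333305770108011762895409938991497014556861335561/260241495905762991772533773778373936417391479107040051200.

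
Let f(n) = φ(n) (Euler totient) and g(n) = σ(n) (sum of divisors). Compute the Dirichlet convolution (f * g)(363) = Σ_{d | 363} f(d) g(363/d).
(φ * σ)(363) = 2178

Divisors of 363: [1, 3, 11, 33, 121, 363]. For each d | 363:
  d = 1: φ(1) · σ(363/1) = 1 · 532 = 532
  d = 3: φ(3) · σ(363/3) = 2 · 133 = 266
  d = 11: φ(11) · σ(363/11) = 10 · 48 = 480
  d = 33: φ(33) · σ(363/33) = 20 · 12 = 240
  d = 121: φ(121) · σ(363/121) = 110 · 4 = 440
  d = 363: φ(363) · σ(363/363) = 220 · 1 = 220
Summing: (φ * σ)(363) = 532 + 266 + 480 + 240 + 440 + 220 = 2178.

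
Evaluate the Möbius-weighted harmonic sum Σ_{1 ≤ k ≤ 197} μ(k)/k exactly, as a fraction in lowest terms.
Σ μ(k)/k = -10619956756869560313065816620548852142822454316540788251493888218559666579195/412585138412243404033282153204433423786722919328407878608465087271542530344602

Values of μ(k) for 1 ≤ k ≤ 197: μ(1) = 1, μ(2) = -1, μ(3) = -1, μ(5) = -1, μ(6) = 1, μ(7) = -1, μ(10) = 1, μ(11) = -1, μ(13) = -1, μ(14) = 1, μ(15) = 1, μ(17) = -1, μ(19) = -1, μ(21) = 1, μ(22) = 1, μ(23) = -1, μ(26) = 1, μ(29) = -1, μ(30) = -1, μ(31) = -1, μ(33) = 1, μ(34) = 1, μ(35) = 1, μ(37) = -1, μ(38) = 1, μ(39) = 1, μ(41) = -1, μ(42) = -1, μ(43) = -1, μ(46) = 1, μ(47) = -1, μ(51) = 1, μ(53) = -1, μ(55) = 1, μ(57) = 1, μ(58) = 1, μ(59) = -1, μ(61) = -1, μ(62) = 1, μ(65) = 1, μ(66) = -1, μ(67) = -1, μ(69) = 1, μ(70) = -1, μ(71) = -1, μ(73) = -1, μ(74) = 1, μ(77) = 1, μ(78) = -1, μ(79) = -1, μ(82) = 1, μ(83) = -1, μ(85) = 1, μ(86) = 1, μ(87) = 1, μ(89) = -1, μ(91) = 1, μ(93) = 1, μ(94) = 1, μ(95) = 1, μ(97) = -1, μ(101) = -1, μ(102) = -1, μ(103) = -1, μ(105) = -1, μ(106) = 1, μ(107) = -1, μ(109) = -1, μ(110) = -1, μ(111) = 1, μ(113) = -1, μ(114) = -1, μ(115) = 1, μ(118) = 1, μ(119) = 1, μ(122) = 1, μ(123) = 1, μ(127) = -1, μ(129) = 1, μ(130) = -1, μ(131) = -1, μ(133) = 1, μ(134) = 1, μ(137) = -1, μ(138) = -1, μ(139) = -1, μ(141) = 1, μ(142) = 1, μ(143) = 1, μ(145) = 1, μ(146) = 1, μ(149) = -1, μ(151) = -1, μ(154) = -1, μ(155) = 1, μ(157) = -1, μ(158) = 1, μ(159) = 1, μ(161) = 1, μ(163) = -1, μ(165) = -1, μ(166) = 1, μ(167) = -1, μ(170) = -1, μ(173) = -1, μ(174) = -1, μ(177) = 1, μ(178) = 1, μ(179) = -1, μ(181) = -1, μ(182) = -1, μ(183) = 1, μ(185) = 1, μ(186) = -1, μ(187) = 1, μ(190) = -1, μ(191) = -1, μ(193) = -1, μ(194) = 1, μ(195) = -1, μ(197) = -1, with μ = 0 on non-squarefree integers. Summing μ(k)/k for k where μ(k) ≠ 0 gives -10619956756869560313065816620548852142822454316540788251493888218559666579195/412585138412243404033282153204433423786722919328407878608465087271542530344602 ≈ -0.0257. (PNT ⟺ this sum → 0 as n → ∞.)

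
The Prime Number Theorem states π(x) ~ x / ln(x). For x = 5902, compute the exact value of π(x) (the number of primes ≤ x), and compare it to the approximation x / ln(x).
π(5902) = 776;  x/ln(x) ≈ 679.72;  relative error ≈ 12.41%.

Directly count primes up to 5902: π(5902) = 776. The PNT approximation gives 5902/ln(5902) ≈ 5902/8.68305 ≈ 679.72. Relative error (π(x) − x/ln(x)) / π(x) ≈ 12.41%; the approximation is known to undercount slightly (Li(x) is a better estimate).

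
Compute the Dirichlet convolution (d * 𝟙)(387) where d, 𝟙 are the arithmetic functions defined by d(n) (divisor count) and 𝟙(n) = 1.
(d * 𝟙)(387) = 18

Divisors of 387: [1, 3, 9, 43, 129, 387]. For each d | 387:
  d = 1: d(1) · 𝟙(387/1) = 1 · 1 = 1
  d = 3: d(3) · 𝟙(387/3) = 2 · 1 = 2
  d = 9: d(9) · 𝟙(387/9) = 3 · 1 = 3
  d = 43: d(43) · 𝟙(387/43) = 2 · 1 = 2
  d = 129: d(129) · 𝟙(387/129) = 4 · 1 = 4
  d = 387: d(387) · 𝟙(387/387) = 6 · 1 = 6
Summing: (d * 𝟙)(387) = 1 + 2 + 3 + 2 + 4 + 6 = 18.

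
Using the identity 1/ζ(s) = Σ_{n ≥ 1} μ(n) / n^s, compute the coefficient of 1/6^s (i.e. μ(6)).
μ(6) = 1

Factor n = 6 = 2 · 3. μ(n) = 0 if any exponent ≥ 2 (not squarefree); otherwise μ(n) = (−1)^{ω(n)} where ω(n) is the number of distinct prime factors. Applying: μ(6) = 1.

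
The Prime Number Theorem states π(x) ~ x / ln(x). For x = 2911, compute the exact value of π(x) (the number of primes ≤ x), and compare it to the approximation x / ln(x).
π(2911) = 421;  x/ln(x) ≈ 364.96;  relative error ≈ 13.31%.

Directly count primes up to 2911: π(2911) = 421. The PNT approximation gives 2911/ln(2911) ≈ 2911/7.97625 ≈ 364.96. Relative error (π(x) − x/ln(x)) / π(x) ≈ 13.31%; the approximation is known to undercount slightly (Li(x) is a better estimate).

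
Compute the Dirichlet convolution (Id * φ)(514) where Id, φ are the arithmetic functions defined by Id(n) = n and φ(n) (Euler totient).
(Id * φ)(514) = 1539

Divisors of 514: [1, 2, 257, 514]. For each d | 514:
  d = 1: Id(1) · φ(514/1) = 1 · 256 = 256
  d = 2: Id(2) · φ(514/2) = 2 · 256 = 512
  d = 257: Id(257) · φ(514/257) = 257 · 1 = 257
  d = 514: Id(514) · φ(514/514) = 514 · 1 = 514
Summing: (Id * φ)(514) = 256 + 512 + 257 + 514 = 1539.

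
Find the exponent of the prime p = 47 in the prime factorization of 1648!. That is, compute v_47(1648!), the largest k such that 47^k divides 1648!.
v_47(1648!) = 35

Legendre's formula: v_p(n!) = Σ_{k ≥ 1} ⌊n / p^k⌋. For p = 47, n = 1648, the terms are:
  ⌊1648/47^1⌋ = ⌊1648/47⌋ = 35
(the next term ⌊1648/47^2⌋ = 0, terminating the sum). Summing: v_47(1648!) = 35 = 35.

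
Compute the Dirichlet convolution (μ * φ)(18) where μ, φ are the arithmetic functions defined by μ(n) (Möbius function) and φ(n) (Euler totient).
(μ * φ)(18) = 0

Divisors of 18: [1, 2, 3, 6, 9, 18]. For each d | 18:
  d = 1: μ(1) · φ(18/1) = 1 · 6 = 6
  d = 2: μ(2) · φ(18/2) = -1 · 6 = -6
  d = 3: μ(3) · φ(18/3) = -1 · 2 = -2
  d = 6: μ(6) · φ(18/6) = 1 · 2 = 2
  d = 9: μ(9) · φ(18/9) = 0 · 1 = 0
  d = 18: μ(18) · φ(18/18) = 0 · 1 = 0
Summing: (μ * φ)(18) = 6 + -6 + -2 + 2 + 0 + 0 = 0.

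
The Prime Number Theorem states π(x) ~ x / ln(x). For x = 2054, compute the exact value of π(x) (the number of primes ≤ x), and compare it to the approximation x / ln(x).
π(2054) = 310;  x/ln(x) ≈ 269.29;  relative error ≈ 13.13%.

Directly count primes up to 2054: π(2054) = 310. The PNT approximation gives 2054/ln(2054) ≈ 2054/7.62754 ≈ 269.29. Relative error (π(x) − x/ln(x)) / π(x) ≈ 13.13%; the approximation is known to undercount slightly (Li(x) is a better estimate).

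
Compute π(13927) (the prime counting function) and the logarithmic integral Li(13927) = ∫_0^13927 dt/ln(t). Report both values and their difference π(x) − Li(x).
π(13927) = 1646;  Li(13927) ≈ 1664.61;  π(x) − Li(x) ≈ -18.61.

Direct count of primes ≤ 13927 gives π(13927) = 1646. Numerical evaluation of the logarithmic integral gives Li(13927) ≈ 1664.61. The difference π(x) − Li(x) ≈ -18.61 is typically negative for small/moderate x (Li(x) overestimates), though Littlewood's theorem shows this sign changes infinitely often.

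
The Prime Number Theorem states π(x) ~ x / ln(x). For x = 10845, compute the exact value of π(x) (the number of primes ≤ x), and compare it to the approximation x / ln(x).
π(10845) = 1317;  x/ln(x) ≈ 1167.20;  relative error ≈ 11.37%.

Directly count primes up to 10845: π(10845) = 1317. The PNT approximation gives 10845/ln(10845) ≈ 10845/9.29146 ≈ 1167.20. Relative error (π(x) − x/ln(x)) / π(x) ≈ 11.37%; the approximation is known to undercount slightly (Li(x) is a better estimate).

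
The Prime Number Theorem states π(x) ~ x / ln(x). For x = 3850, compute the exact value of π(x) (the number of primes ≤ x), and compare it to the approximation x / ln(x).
π(3850) = 533;  x/ln(x) ≈ 466.34;  relative error ≈ 12.51%.

Directly count primes up to 3850: π(3850) = 533. The PNT approximation gives 3850/ln(3850) ≈ 3850/8.25583 ≈ 466.34. Relative error (π(x) − x/ln(x)) / π(x) ≈ 12.51%; the approximation is known to undercount slightly (Li(x) is a better estimate).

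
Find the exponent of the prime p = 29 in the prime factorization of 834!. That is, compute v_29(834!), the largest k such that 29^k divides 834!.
v_29(834!) = 28

Legendre's formula: v_p(n!) = Σ_{k ≥ 1} ⌊n / p^k⌋. For p = 29, n = 834, the terms are:
  ⌊834/29^1⌋ = ⌊834/29⌋ = 28
(the next term ⌊834/29^2⌋ = 0, terminating the sum). Summing: v_29(834!) = 28 = 28.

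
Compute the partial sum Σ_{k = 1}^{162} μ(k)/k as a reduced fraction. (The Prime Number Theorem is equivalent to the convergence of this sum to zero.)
Σ μ(k)/k = 674117532155663976794637693297075629210667954252961166216521/35375166993717494840635767087951744212057570647889977422429870

Values of μ(k) for 1 ≤ k ≤ 162: μ(1) = 1, μ(2) = -1, μ(3) = -1, μ(5) = -1, μ(6) = 1, μ(7) = -1, μ(10) = 1, μ(11) = -1, μ(13) = -1, μ(14) = 1, μ(15) = 1, μ(17) = -1, μ(19) = -1, μ(21) = 1, μ(22) = 1, μ(23) = -1, μ(26) = 1, μ(29) = -1, μ(30) = -1, μ(31) = -1, μ(33) = 1, μ(34) = 1, μ(35) = 1, μ(37) = -1, μ(38) = 1, μ(39) = 1, μ(41) = -1, μ(42) = -1, μ(43) = -1, μ(46) = 1, μ(47) = -1, μ(51) = 1, μ(53) = -1, μ(55) = 1, μ(57) = 1, μ(58) = 1, μ(59) = -1, μ(61) = -1, μ(62) = 1, μ(65) = 1, μ(66) = -1, μ(67) = -1, μ(69) = 1, μ(70) = -1, μ(71) = -1, μ(73) = -1, μ(74) = 1, μ(77) = 1, μ(78) = -1, μ(79) = -1, μ(82) = 1, μ(83) = -1, μ(85) = 1, μ(86) = 1, μ(87) = 1, μ(89) = -1, μ(91) = 1, μ(93) = 1, μ(94) = 1, μ(95) = 1, μ(97) = -1, μ(101) = -1, μ(102) = -1, μ(103) = -1, μ(105) = -1, μ(106) = 1, μ(107) = -1, μ(109) = -1, μ(110) = -1, μ(111) = 1, μ(113) = -1, μ(114) = -1, μ(115) = 1, μ(118) = 1, μ(119) = 1, μ(122) = 1, μ(123) = 1, μ(127) = -1, μ(129) = 1, μ(130) = -1, μ(131) = -1, μ(133) = 1, μ(134) = 1, μ(137) = -1, μ(138) = -1, μ(139) = -1, μ(141) = 1, μ(142) = 1, μ(143) = 1, μ(145) = 1, μ(146) = 1, μ(149) = -1, μ(151) = -1, μ(154) = -1, μ(155) = 1, μ(157) = -1, μ(158) = 1, μ(159) = 1, μ(161) = 1, with μ = 0 on non-squarefree integers. Summing μ(k)/k for k where μ(k) ≠ 0 gives 674117532155663976794637693297075629210667954252961166216521/35375166993717494840635767087951744212057570647889977422429870 ≈ 0.0191. (PNT ⟺ this sum → 0 as n → ∞.)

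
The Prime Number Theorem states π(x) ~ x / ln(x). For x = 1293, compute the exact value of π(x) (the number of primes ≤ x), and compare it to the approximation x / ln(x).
π(1293) = 210;  x/ln(x) ≈ 180.47;  relative error ≈ 14.06%.

Directly count primes up to 1293: π(1293) = 210. The PNT approximation gives 1293/ln(1293) ≈ 1293/7.16472 ≈ 180.47. Relative error (π(x) − x/ln(x)) / π(x) ≈ 14.06%; the approximation is known to undercount slightly (Li(x) is a better estimate).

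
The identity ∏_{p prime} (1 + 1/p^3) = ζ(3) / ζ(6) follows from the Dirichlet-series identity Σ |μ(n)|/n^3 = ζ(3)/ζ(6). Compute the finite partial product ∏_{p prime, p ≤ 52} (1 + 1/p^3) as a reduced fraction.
∏ = 8015182591485824614015950466842624/6783810016842653083409665472454505

The primes p ≤ 52 are [2, 3, 5, 7, 11, 13, 17, 19, 23, 29, 31, 37, 41, 43, 47]. For each, (1 + 1/p^3) = (p^3 + 1)/p^3. Multiplying these fractions over p ∈ [2, 3, 5, 7, 11, 13, 17, 19, 23, 29, 31, 37, 41, 43, 47] gives 8015182591485824614015950466842624/6783810016842653083409665472454505. (In the limit P → ∞ this tends to ζ(3)/ζ(6).)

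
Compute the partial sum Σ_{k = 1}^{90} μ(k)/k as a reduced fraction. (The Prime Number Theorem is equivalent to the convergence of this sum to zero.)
Σ μ(k)/k = -34833113669423893495541895404789/23768741896345550770650537601358310

Values of μ(k) for 1 ≤ k ≤ 90: μ(1) = 1, μ(2) = -1, μ(3) = -1, μ(5) = -1, μ(6) = 1, μ(7) = -1, μ(10) = 1, μ(11) = -1, μ(13) = -1, μ(14) = 1, μ(15) = 1, μ(17) = -1, μ(19) = -1, μ(21) = 1, μ(22) = 1, μ(23) = -1, μ(26) = 1, μ(29) = -1, μ(30) = -1, μ(31) = -1, μ(33) = 1, μ(34) = 1, μ(35) = 1, μ(37) = -1, μ(38) = 1, μ(39) = 1, μ(41) = -1, μ(42) = -1, μ(43) = -1, μ(46) = 1, μ(47) = -1, μ(51) = 1, μ(53) = -1, μ(55) = 1, μ(57) = 1, μ(58) = 1, μ(59) = -1, μ(61) = -1, μ(62) = 1, μ(65) = 1, μ(66) = -1, μ(67) = -1, μ(69) = 1, μ(70) = -1, μ(71) = -1, μ(73) = -1, μ(74) = 1, μ(77) = 1, μ(78) = -1, μ(79) = -1, μ(82) = 1, μ(83) = -1, μ(85) = 1, μ(86) = 1, μ(87) = 1, μ(89) = -1, with μ = 0 on non-squarefree integers. Summing μ(k)/k for k where μ(k) ≠ 0 gives -34833113669423893495541895404789/23768741896345550770650537601358310 ≈ -0.0015. (PNT ⟺ this sum → 0 as n → ∞.)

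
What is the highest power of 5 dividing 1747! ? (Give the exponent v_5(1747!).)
v_5(1747!) = 433

Legendre's formula: v_p(n!) = Σ_{k ≥ 1} ⌊n / p^k⌋. For p = 5, n = 1747, the terms are:
  ⌊1747/5^1⌋ = ⌊1747/5⌋ = 349
  ⌊1747/5^2⌋ = ⌊1747/25⌋ = 69
  ⌊1747/5^3⌋ = ⌊1747/125⌋ = 13
  ⌊1747/5^4⌋ = ⌊1747/625⌋ = 2
(the next term ⌊1747/5^5⌋ = 0, terminating the sum). Summing: v_5(1747!) = 349 + 69 + 13 + 2 = 433.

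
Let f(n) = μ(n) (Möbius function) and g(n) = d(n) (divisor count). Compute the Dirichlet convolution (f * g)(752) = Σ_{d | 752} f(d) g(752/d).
(μ * d)(752) = 1

Divisors of 752: [1, 2, 4, 8, 16, 47, 94, 188, 376, 752]. For each d | 752:
  d = 1: μ(1) · d(752/1) = 1 · 10 = 10
  d = 2: μ(2) · d(752/2) = -1 · 8 = -8
  d = 4: μ(4) · d(752/4) = 0 · 6 = 0
  d = 8: μ(8) · d(752/8) = 0 · 4 = 0
  d = 16: μ(16) · d(752/16) = 0 · 2 = 0
  d = 47: μ(47) · d(752/47) = -1 · 5 = -5
  d = 94: μ(94) · d(752/94) = 1 · 4 = 4
  d = 188: μ(188) · d(752/188) = 0 · 3 = 0
  d = 376: μ(376) · d(752/376) = 0 · 2 = 0
  d = 752: μ(752) · d(752/752) = 0 · 1 = 0
Summing: (μ * d)(752) = 10 + -8 + 0 + 0 + 0 + -5 + 4 + 0 + 0 + 0 = 1.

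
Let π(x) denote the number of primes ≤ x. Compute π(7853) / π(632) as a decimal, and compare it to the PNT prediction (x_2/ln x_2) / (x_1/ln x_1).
π(7853)/π(632) = 992/115 ≈ 8.6261;  PNT prediction ≈ 8.9346.

π(632) = 115 and π(7853) = 992, so π(7853)/π(632) ≈ 8.6261. The PNT-predicted ratio is (7853/ln(7853)) / (632/ln(632)) ≈ 8.9346. The two agree to within a few percent, as expected.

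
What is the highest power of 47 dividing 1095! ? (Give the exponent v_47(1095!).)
v_47(1095!) = 23

Legendre's formula: v_p(n!) = Σ_{k ≥ 1} ⌊n / p^k⌋. For p = 47, n = 1095, the terms are:
  ⌊1095/47^1⌋ = ⌊1095/47⌋ = 23
(the next term ⌊1095/47^2⌋ = 0, terminating the sum). Summing: v_47(1095!) = 23 = 23.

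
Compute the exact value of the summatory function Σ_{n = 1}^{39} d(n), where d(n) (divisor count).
Σ_{n ≤ 39} d(n) = 150

Compute d(n) for each 1 ≤ n ≤ 39: d(1) = 1, d(2) = 2, d(3) = 2, d(4) = 3, d(5) = 2, d(6) = 4, d(7) = 2, d(8) = 4, d(9) = 3, d(10) = 4, d(11) = 2, d(12) = 6, d(13) = 2, d(14) = 4, d(15) = 4, d(16) = 5, d(17) = 2, d(18) = 6, d(19) = 2, d(20) = 6, d(21) = 4, d(22) = 4, d(23) = 2, d(24) = 8, d(25) = 3, d(26) = 4, d(27) = 4, d(28) = 6, d(29) = 2, d(30) = 8, d(31) = 2, d(32) = 6, d(33) = 4, d(34) = 4, d(35) = 4, d(36) = 9, d(37) = 2, d(38) = 4, d(39) = 4. Summing all 39 values: 150. (Dirichlet's divisor formula: Σ_{n ≤ x} d(n) = x ln(x) + (2γ − 1) x + O(√x). For x = 39, the asymptotic estimate is ≈ 148.90.)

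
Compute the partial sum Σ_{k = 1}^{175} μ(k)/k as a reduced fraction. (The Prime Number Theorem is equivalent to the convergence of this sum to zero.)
Σ μ(k)/k = -291895861671370214401988773976597804369856804354890517841750669749/27764983964554203230141949225149376041830084932479143674493613998285

Values of μ(k) for 1 ≤ k ≤ 175: μ(1) = 1, μ(2) = -1, μ(3) = -1, μ(5) = -1, μ(6) = 1, μ(7) = -1, μ(10) = 1, μ(11) = -1, μ(13) = -1, μ(14) = 1, μ(15) = 1, μ(17) = -1, μ(19) = -1, μ(21) = 1, μ(22) = 1, μ(23) = -1, μ(26) = 1, μ(29) = -1, μ(30) = -1, μ(31) = -1, μ(33) = 1, μ(34) = 1, μ(35) = 1, μ(37) = -1, μ(38) = 1, μ(39) = 1, μ(41) = -1, μ(42) = -1, μ(43) = -1, μ(46) = 1, μ(47) = -1, μ(51) = 1, μ(53) = -1, μ(55) = 1, μ(57) = 1, μ(58) = 1, μ(59) = -1, μ(61) = -1, μ(62) = 1, μ(65) = 1, μ(66) = -1, μ(67) = -1, μ(69) = 1, μ(70) = -1, μ(71) = -1, μ(73) = -1, μ(74) = 1, μ(77) = 1, μ(78) = -1, μ(79) = -1, μ(82) = 1, μ(83) = -1, μ(85) = 1, μ(86) = 1, μ(87) = 1, μ(89) = -1, μ(91) = 1, μ(93) = 1, μ(94) = 1, μ(95) = 1, μ(97) = -1, μ(101) = -1, μ(102) = -1, μ(103) = -1, μ(105) = -1, μ(106) = 1, μ(107) = -1, μ(109) = -1, μ(110) = -1, μ(111) = 1, μ(113) = -1, μ(114) = -1, μ(115) = 1, μ(118) = 1, μ(119) = 1, μ(122) = 1, μ(123) = 1, μ(127) = -1, μ(129) = 1, μ(130) = -1, μ(131) = -1, μ(133) = 1, μ(134) = 1, μ(137) = -1, μ(138) = -1, μ(139) = -1, μ(141) = 1, μ(142) = 1, μ(143) = 1, μ(145) = 1, μ(146) = 1, μ(149) = -1, μ(151) = -1, μ(154) = -1, μ(155) = 1, μ(157) = -1, μ(158) = 1, μ(159) = 1, μ(161) = 1, μ(163) = -1, μ(165) = -1, μ(166) = 1, μ(167) = -1, μ(170) = -1, μ(173) = -1, μ(174) = -1, with μ = 0 on non-squarefree integers. Summing μ(k)/k for k where μ(k) ≠ 0 gives -291895861671370214401988773976597804369856804354890517841750669749/27764983964554203230141949225149376041830084932479143674493613998285 ≈ -0.0105. (PNT ⟺ this sum → 0 as n → ∞.)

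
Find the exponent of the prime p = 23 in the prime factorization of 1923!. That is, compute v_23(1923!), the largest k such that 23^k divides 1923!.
v_23(1923!) = 86

Legendre's formula: v_p(n!) = Σ_{k ≥ 1} ⌊n / p^k⌋. For p = 23, n = 1923, the terms are:
  ⌊1923/23^1⌋ = ⌊1923/23⌋ = 83
  ⌊1923/23^2⌋ = ⌊1923/529⌋ = 3
(the next term ⌊1923/23^3⌋ = 0, terminating the sum). Summing: v_23(1923!) = 83 + 3 = 86.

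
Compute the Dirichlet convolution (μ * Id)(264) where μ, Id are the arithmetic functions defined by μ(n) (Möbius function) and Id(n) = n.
(μ * Id)(264) = 80

Divisors of 264: [1, 2, 3, 4, 6, 8, 11, 12, 22, 24, 33, 44, 66, 88, 132, 264]. For each d | 264:
  d = 1: μ(1) · Id(264/1) = 1 · 264 = 264
  d = 2: μ(2) · Id(264/2) = -1 · 132 = -132
  d = 3: μ(3) · Id(264/3) = -1 · 88 = -88
  d = 4: μ(4) · Id(264/4) = 0 · 66 = 0
  d = 6: μ(6) · Id(264/6) = 1 · 44 = 44
  d = 8: μ(8) · Id(264/8) = 0 · 33 = 0
  d = 11: μ(11) · Id(264/11) = -1 · 24 = -24
  d = 12: μ(12) · Id(264/12) = 0 · 22 = 0
  d = 22: μ(22) · Id(264/22) = 1 · 12 = 12
  d = 24: μ(24) · Id(264/24) = 0 · 11 = 0
  d = 33: μ(33) · Id(264/33) = 1 · 8 = 8
  d = 44: μ(44) · Id(264/44) = 0 · 6 = 0
  d = 66: μ(66) · Id(264/66) = -1 · 4 = -4
  d = 88: μ(88) · Id(264/88) = 0 · 3 = 0
  d = 132: μ(132) · Id(264/132) = 0 · 2 = 0
  d = 264: μ(264) · Id(264/264) = 0 · 1 = 0
Summing: (μ * Id)(264) = 264 + -132 + -88 + 0 + 44 + 0 + -24 + 0 + 12 + 0 + 8 + 0 + -4 + 0 + 0 + 0 = 80.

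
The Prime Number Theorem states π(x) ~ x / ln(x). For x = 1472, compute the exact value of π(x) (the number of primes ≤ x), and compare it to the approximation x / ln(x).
π(1472) = 233;  x/ln(x) ≈ 201.80;  relative error ≈ 13.39%.

Directly count primes up to 1472: π(1472) = 233. The PNT approximation gives 1472/ln(1472) ≈ 1472/7.29438 ≈ 201.80. Relative error (π(x) − x/ln(x)) / π(x) ≈ 13.39%; the approximation is known to undercount slightly (Li(x) is a better estimate).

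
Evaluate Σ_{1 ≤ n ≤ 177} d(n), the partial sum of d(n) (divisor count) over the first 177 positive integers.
Σ_{n ≤ 177} d(n) = 947

Compute d(n) for each 1 ≤ n ≤ 177: d(1) = 1, d(2) = 2, d(3) = 2, d(4) = 3, d(5) = 2, d(6) = 4, d(7) = 2, d(8) = 4, d(9) = 3, d(10) = 4, d(11) = 2, d(12) = 6, d(13) = 2, d(14) = 4, d(15) = 4, d(16) = 5, d(17) = 2, d(18) = 6, d(19) = 2, d(20) = 6, d(21) = 4, d(22) = 4, d(23) = 2, d(24) = 8, d(25) = 3, d(26) = 4, d(27) = 4, d(28) = 6, d(29) = 2, d(30) = 8, d(31) = 2, d(32) = 6, d(33) = 4, d(34) = 4, d(35) = 4, d(36) = 9, d(37) = 2, d(38) = 4, d(39) = 4, d(40) = 8, d(41) = 2, d(42) = 8, d(43) = 2, d(44) = 6, d(45) = 6, d(46) = 4, d(47) = 2, d(48) = 10, d(49) = 3, d(50) = 6, d(51) = 4, d(52) = 6, d(53) = 2, d(54) = 8, d(55) = 4, d(56) = 8, d(57) = 4, d(58) = 4, d(59) = 2, d(60) = 12, d(61) = 2, d(62) = 4, d(63) = 6, d(64) = 7, d(65) = 4, d(66) = 8, d(67) = 2, d(68) = 6, d(69) = 4, d(70) = 8, d(71) = 2, d(72) = 12, d(73) = 2, d(74) = 4, d(75) = 6, d(76) = 6, d(77) = 4, d(78) = 8, d(79) = 2, d(80) = 10, d(81) = 5, d(82) = 4, d(83) = 2, d(84) = 12, d(85) = 4, d(86) = 4, d(87) = 4, d(88) = 8, d(89) = 2, d(90) = 12, d(91) = 4, d(92) = 6, d(93) = 4, d(94) = 4, d(95) = 4, d(96) = 12, d(97) = 2, d(98) = 6, d(99) = 6, d(100) = 9, d(101) = 2, d(102) = 8, d(103) = 2, d(104) = 8, d(105) = 8, d(106) = 4, d(107) = 2, d(108) = 12, d(109) = 2, d(110) = 8, d(111) = 4, d(112) = 10, d(113) = 2, d(114) = 8, d(115) = 4, d(116) = 6, d(117) = 6, d(118) = 4, d(119) = 4, d(120) = 16, d(121) = 3, d(122) = 4, d(123) = 4, d(124) = 6, d(125) = 4, d(126) = 12, d(127) = 2, d(128) = 8, d(129) = 4, d(130) = 8, d(131) = 2, d(132) = 12, d(133) = 4, d(134) = 4, d(135) = 8, d(136) = 8, d(137) = 2, d(138) = 8, d(139) = 2, d(140) = 12, d(141) = 4, d(142) = 4, d(143) = 4, d(144) = 15, d(145) = 4, d(146) = 4, d(147) = 6, d(148) = 6, d(149) = 2, d(150) = 12, d(151) = 2, d(152) = 8, d(153) = 6, d(154) = 8, d(155) = 4, d(156) = 12, d(157) = 2, d(158) = 4, d(159) = 4, d(160) = 12, d(161) = 4, d(162) = 10, d(163) = 2, d(164) = 6, d(165) = 8, d(166) = 4, d(167) = 2, d(168) = 16, d(169) = 3, d(170) = 8, d(171) = 6, d(172) = 6, d(173) = 2, d(174) = 8, d(175) = 6, d(176) = 10, d(177) = 4. Summing all 177 values: 947. (Dirichlet's divisor formula: Σ_{n ≤ x} d(n) = x ln(x) + (2γ − 1) x + O(√x). For x = 177, the asymptotic estimate is ≈ 943.51.)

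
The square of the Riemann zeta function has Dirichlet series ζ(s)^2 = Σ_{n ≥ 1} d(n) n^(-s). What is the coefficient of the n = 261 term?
d(261) = 6

ζ(s)^2 = (Σ 1/m^s)(Σ 1/k^s). The coefficient of 1/n^s in the product is the number of ordered pairs (m, k) with mk = n, which equals d(n). For n = 261, divisors are [1, 3, 9, 29, 87, 261], so d(261) = 6.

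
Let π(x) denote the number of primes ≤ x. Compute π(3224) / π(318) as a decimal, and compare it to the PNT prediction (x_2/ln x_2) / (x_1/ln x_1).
π(3224)/π(318) = 456/66 ≈ 6.9091;  PNT prediction ≈ 7.2314.

π(318) = 66 and π(3224) = 456, so π(3224)/π(318) ≈ 6.9091. The PNT-predicted ratio is (3224/ln(3224)) / (318/ln(318)) ≈ 7.2314. The two agree to within a few percent, as expected.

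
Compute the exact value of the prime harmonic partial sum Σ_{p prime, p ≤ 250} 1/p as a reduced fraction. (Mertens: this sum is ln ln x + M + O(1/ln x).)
Σ 1/p = 506873196134241441348690763593294873492730445394823722837469097176314709804649267964680634478659521/256041159035492609053110100510385311995538591998443060216114576417920917800321526504084465112487730

π(250) = 53, so the primes ≤ 250 are [2, 3, 5, 7, 11, 13, 17, 19, 23, 29, 31, 37, 41, 43, 47, 53, 59, 61, 67, 71, 73, 79, 83, 89, 97, 101, 103, 107, 109, 113, 127, 131, 137, 139, 149, 151, 157, 163, 167, 173, 179, 181, 191, 193, 197, 199, 211, 223, 227, 229, 233, 239, 241]. Summing 1/p over these primes: 506873196134241441348690763593294873492730445394823722837469097176314709804649267964680634478659521/256041159035492609053110100510385311995538591998443060216114576417920917800321526504084465112487730 ≈ 1.9797. Mertens estimate ln ln(250) + 0.2615 ≈ 1.9701.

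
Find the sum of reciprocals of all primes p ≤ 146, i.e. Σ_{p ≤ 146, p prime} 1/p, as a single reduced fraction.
Σ 1/p = 18825509850919239131453102166593625244431364344421618363/10014646650599190067509233131649940057366334653200433090

π(146) = 34, so the primes ≤ 146 are [2, 3, 5, 7, 11, 13, 17, 19, 23, 29, 31, 37, 41, 43, 47, 53, 59, 61, 67, 71, 73, 79, 83, 89, 97, 101, 103, 107, 109, 113, 127, 131, 137, 139]. Summing 1/p over these primes: 18825509850919239131453102166593625244431364344421618363/10014646650599190067509233131649940057366334653200433090 ≈ 1.8798. Mertens estimate ln ln(146) + 0.2615 ≈ 1.8677.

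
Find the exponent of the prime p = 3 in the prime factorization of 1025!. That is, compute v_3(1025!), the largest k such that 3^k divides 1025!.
v_3(1025!) = 508

Legendre's formula: v_p(n!) = Σ_{k ≥ 1} ⌊n / p^k⌋. For p = 3, n = 1025, the terms are:
  ⌊1025/3^1⌋ = ⌊1025/3⌋ = 341
  ⌊1025/3^2⌋ = ⌊1025/9⌋ = 113
  ⌊1025/3^3⌋ = ⌊1025/27⌋ = 37
  ⌊1025/3^4⌋ = ⌊1025/81⌋ = 12
  ⌊1025/3^5⌋ = ⌊1025/243⌋ = 4
  ⌊1025/3^6⌋ = ⌊1025/729⌋ = 1
(the next term ⌊1025/3^7⌋ = 0, terminating the sum). Summing: v_3(1025!) = 341 + 113 + 37 + 12 + 4 + 1 = 508.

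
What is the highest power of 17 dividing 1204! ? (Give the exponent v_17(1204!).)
v_17(1204!) = 74

Legendre's formula: v_p(n!) = Σ_{k ≥ 1} ⌊n / p^k⌋. For p = 17, n = 1204, the terms are:
  ⌊1204/17^1⌋ = ⌊1204/17⌋ = 70
  ⌊1204/17^2⌋ = ⌊1204/289⌋ = 4
(the next term ⌊1204/17^3⌋ = 0, terminating the sum). Summing: v_17(1204!) = 70 + 4 = 74.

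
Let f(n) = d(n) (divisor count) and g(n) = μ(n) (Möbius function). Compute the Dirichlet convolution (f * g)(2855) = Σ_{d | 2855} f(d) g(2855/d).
(d * μ)(2855) = 1

Divisors of 2855: [1, 5, 571, 2855]. For each d | 2855:
  d = 1: d(1) · μ(2855/1) = 1 · 1 = 1
  d = 5: d(5) · μ(2855/5) = 2 · -1 = -2
  d = 571: d(571) · μ(2855/571) = 2 · -1 = -2
  d = 2855: d(2855) · μ(2855/2855) = 4 · 1 = 4
Summing: (d * μ)(2855) = 1 + -2 + -2 + 4 = 1.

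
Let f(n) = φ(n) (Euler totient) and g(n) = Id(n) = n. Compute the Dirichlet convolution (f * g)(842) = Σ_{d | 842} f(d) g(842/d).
(φ * Id)(842) = 2523

Divisors of 842: [1, 2, 421, 842]. For each d | 842:
  d = 1: φ(1) · Id(842/1) = 1 · 842 = 842
  d = 2: φ(2) · Id(842/2) = 1 · 421 = 421
  d = 421: φ(421) · Id(842/421) = 420 · 2 = 840
  d = 842: φ(842) · Id(842/842) = 420 · 1 = 420
Summing: (φ * Id)(842) = 842 + 421 + 840 + 420 = 2523.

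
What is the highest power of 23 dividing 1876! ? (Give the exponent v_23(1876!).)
v_23(1876!) = 84

Legendre's formula: v_p(n!) = Σ_{k ≥ 1} ⌊n / p^k⌋. For p = 23, n = 1876, the terms are:
  ⌊1876/23^1⌋ = ⌊1876/23⌋ = 81
  ⌊1876/23^2⌋ = ⌊1876/529⌋ = 3
(the next term ⌊1876/23^3⌋ = 0, terminating the sum). Summing: v_23(1876!) = 81 + 3 = 84.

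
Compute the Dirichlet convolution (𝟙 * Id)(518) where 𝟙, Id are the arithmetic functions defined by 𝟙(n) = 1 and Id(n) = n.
(𝟙 * Id)(518) = 912

Divisors of 518: [1, 2, 7, 14, 37, 74, 259, 518]. For each d | 518:
  d = 1: 𝟙(1) · Id(518/1) = 1 · 518 = 518
  d = 2: 𝟙(2) · Id(518/2) = 1 · 259 = 259
  d = 7: 𝟙(7) · Id(518/7) = 1 · 74 = 74
  d = 14: 𝟙(14) · Id(518/14) = 1 · 37 = 37
  d = 37: 𝟙(37) · Id(518/37) = 1 · 14 = 14
  d = 74: 𝟙(74) · Id(518/74) = 1 · 7 = 7
  d = 259: 𝟙(259) · Id(518/259) = 1 · 2 = 2
  d = 518: 𝟙(518) · Id(518/518) = 1 · 1 = 1
Summing: (𝟙 * Id)(518) = 518 + 259 + 74 + 37 + 14 + 7 + 2 + 1 = 912.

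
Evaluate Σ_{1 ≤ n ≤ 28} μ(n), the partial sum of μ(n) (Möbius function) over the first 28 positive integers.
Σ_{n ≤ 28} μ(n) = -1

Compute μ(n) for each 1 ≤ n ≤ 28: μ(1) = 1, μ(2) = -1, μ(3) = -1, μ(4) = 0, μ(5) = -1, μ(6) = 1, μ(7) = -1, μ(8) = 0, μ(9) = 0, μ(10) = 1, μ(11) = -1, μ(12) = 0, μ(13) = -1, μ(14) = 1, μ(15) = 1, μ(16) = 0, μ(17) = -1, μ(18) = 0, μ(19) = -1, μ(20) = 0, μ(21) = 1, μ(22) = 1, μ(23) = -1, μ(24) = 0, μ(25) = 0, μ(26) = 1, μ(27) = 0, μ(28) = 0. Summing all 28 values: -1. (Mertens function M(x) = Σ_{n ≤ x} μ(n); on average M(x) should be small (PNT ⟺ M(x) = o(x)).)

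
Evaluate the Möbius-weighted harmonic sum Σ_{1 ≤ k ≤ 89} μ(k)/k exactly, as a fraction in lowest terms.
Σ μ(k)/k = -34833113669423893495541895404789/23768741896345550770650537601358310

Values of μ(k) for 1 ≤ k ≤ 89: μ(1) = 1, μ(2) = -1, μ(3) = -1, μ(5) = -1, μ(6) = 1, μ(7) = -1, μ(10) = 1, μ(11) = -1, μ(13) = -1, μ(14) = 1, μ(15) = 1, μ(17) = -1, μ(19) = -1, μ(21) = 1, μ(22) = 1, μ(23) = -1, μ(26) = 1, μ(29) = -1, μ(30) = -1, μ(31) = -1, μ(33) = 1, μ(34) = 1, μ(35) = 1, μ(37) = -1, μ(38) = 1, μ(39) = 1, μ(41) = -1, μ(42) = -1, μ(43) = -1, μ(46) = 1, μ(47) = -1, μ(51) = 1, μ(53) = -1, μ(55) = 1, μ(57) = 1, μ(58) = 1, μ(59) = -1, μ(61) = -1, μ(62) = 1, μ(65) = 1, μ(66) = -1, μ(67) = -1, μ(69) = 1, μ(70) = -1, μ(71) = -1, μ(73) = -1, μ(74) = 1, μ(77) = 1, μ(78) = -1, μ(79) = -1, μ(82) = 1, μ(83) = -1, μ(85) = 1, μ(86) = 1, μ(87) = 1, μ(89) = -1, with μ = 0 on non-squarefree integers. Summing μ(k)/k for k where μ(k) ≠ 0 gives -34833113669423893495541895404789/23768741896345550770650537601358310 ≈ -0.0015. (PNT ⟺ this sum → 0 as n → ∞.)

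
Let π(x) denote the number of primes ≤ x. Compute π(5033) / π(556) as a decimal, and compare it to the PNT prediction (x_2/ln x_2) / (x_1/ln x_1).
π(5033)/π(556) = 674/101 ≈ 6.6733;  PNT prediction ≈ 6.7126.

π(556) = 101 and π(5033) = 674, so π(5033)/π(556) ≈ 6.6733. The PNT-predicted ratio is (5033/ln(5033)) / (556/ln(556)) ≈ 6.7126. The two agree to within a few percent, as expected.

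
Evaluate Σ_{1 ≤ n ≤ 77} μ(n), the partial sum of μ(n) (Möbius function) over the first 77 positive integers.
Σ_{n ≤ 77} μ(n) = -2

Compute μ(n) for each 1 ≤ n ≤ 77: μ(1) = 1, μ(2) = -1, μ(3) = -1, μ(4) = 0, μ(5) = -1, μ(6) = 1, μ(7) = -1, μ(8) = 0, μ(9) = 0, μ(10) = 1, μ(11) = -1, μ(12) = 0, μ(13) = -1, μ(14) = 1, μ(15) = 1, μ(16) = 0, μ(17) = -1, μ(18) = 0, μ(19) = -1, μ(20) = 0, μ(21) = 1, μ(22) = 1, μ(23) = -1, μ(24) = 0, μ(25) = 0, μ(26) = 1, μ(27) = 0, μ(28) = 0, μ(29) = -1, μ(30) = -1, μ(31) = -1, μ(32) = 0, μ(33) = 1, μ(34) = 1, μ(35) = 1, μ(36) = 0, μ(37) = -1, μ(38) = 1, μ(39) = 1, μ(40) = 0, μ(41) = -1, μ(42) = -1, μ(43) = -1, μ(44) = 0, μ(45) = 0, μ(46) = 1, μ(47) = -1, μ(48) = 0, μ(49) = 0, μ(50) = 0, μ(51) = 1, μ(52) = 0, μ(53) = -1, μ(54) = 0, μ(55) = 1, μ(56) = 0, μ(57) = 1, μ(58) = 1, μ(59) = -1, μ(60) = 0, μ(61) = -1, μ(62) = 1, μ(63) = 0, μ(64) = 0, μ(65) = 1, μ(66) = -1, μ(67) = -1, μ(68) = 0, μ(69) = 1, μ(70) = -1, μ(71) = -1, μ(72) = 0, μ(73) = -1, μ(74) = 1, μ(75) = 0, μ(76) = 0, μ(77) = 1. Summing all 77 values: -2. (Mertens function M(x) = Σ_{n ≤ x} μ(n); on average M(x) should be small (PNT ⟺ M(x) = o(x)).)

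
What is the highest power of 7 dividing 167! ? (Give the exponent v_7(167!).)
v_7(167!) = 26

Legendre's formula: v_p(n!) = Σ_{k ≥ 1} ⌊n / p^k⌋. For p = 7, n = 167, the terms are:
  ⌊167/7^1⌋ = ⌊167/7⌋ = 23
  ⌊167/7^2⌋ = ⌊167/49⌋ = 3
(the next term ⌊167/7^3⌋ = 0, terminating the sum). Summing: v_7(167!) = 23 + 3 = 26.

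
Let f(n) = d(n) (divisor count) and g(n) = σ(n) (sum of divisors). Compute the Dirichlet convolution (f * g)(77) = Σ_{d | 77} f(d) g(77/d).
(d * σ)(77) = 140

Divisors of 77: [1, 7, 11, 77]. For each d | 77:
  d = 1: d(1) · σ(77/1) = 1 · 96 = 96
  d = 7: d(7) · σ(77/7) = 2 · 12 = 24
  d = 11: d(11) · σ(77/11) = 2 · 8 = 16
  d = 77: d(77) · σ(77/77) = 4 · 1 = 4
Summing: (d * σ)(77) = 96 + 24 + 16 + 4 = 140.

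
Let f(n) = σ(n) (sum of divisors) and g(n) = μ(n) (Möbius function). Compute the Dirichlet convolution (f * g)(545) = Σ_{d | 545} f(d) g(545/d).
(σ * μ)(545) = 545

Divisors of 545: [1, 5, 109, 545]. For each d | 545:
  d = 1: σ(1) · μ(545/1) = 1 · 1 = 1
  d = 5: σ(5) · μ(545/5) = 6 · -1 = -6
  d = 109: σ(109) · μ(545/109) = 110 · -1 = -110
  d = 545: σ(545) · μ(545/545) = 660 · 1 = 660
Summing: (σ * μ)(545) = 1 + -6 + -110 + 660 = 545.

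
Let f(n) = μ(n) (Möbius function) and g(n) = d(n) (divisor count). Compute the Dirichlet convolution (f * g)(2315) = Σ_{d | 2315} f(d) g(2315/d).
(μ * d)(2315) = 1

Divisors of 2315: [1, 5, 463, 2315]. For each d | 2315:
  d = 1: μ(1) · d(2315/1) = 1 · 4 = 4
  d = 5: μ(5) · d(2315/5) = -1 · 2 = -2
  d = 463: μ(463) · d(2315/463) = -1 · 2 = -2
  d = 2315: μ(2315) · d(2315/2315) = 1 · 1 = 1
Summing: (μ * d)(2315) = 4 + -2 + -2 + 1 = 1.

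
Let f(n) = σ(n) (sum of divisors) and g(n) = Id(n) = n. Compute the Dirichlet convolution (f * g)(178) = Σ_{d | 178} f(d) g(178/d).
(σ * Id)(178) = 895

Divisors of 178: [1, 2, 89, 178]. For each d | 178:
  d = 1: σ(1) · Id(178/1) = 1 · 178 = 178
  d = 2: σ(2) · Id(178/2) = 3 · 89 = 267
  d = 89: σ(89) · Id(178/89) = 90 · 2 = 180
  d = 178: σ(178) · Id(178/178) = 270 · 1 = 270
Summing: (σ * Id)(178) = 178 + 267 + 180 + 270 = 895.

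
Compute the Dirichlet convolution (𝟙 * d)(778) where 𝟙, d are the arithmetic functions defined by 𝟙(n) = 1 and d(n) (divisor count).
(𝟙 * d)(778) = 9

Divisors of 778: [1, 2, 389, 778]. For each d | 778:
  d = 1: 𝟙(1) · d(778/1) = 1 · 4 = 4
  d = 2: 𝟙(2) · d(778/2) = 1 · 2 = 2
  d = 389: 𝟙(389) · d(778/389) = 1 · 2 = 2
  d = 778: 𝟙(778) · d(778/778) = 1 · 1 = 1
Summing: (𝟙 * d)(778) = 4 + 2 + 2 + 1 = 9.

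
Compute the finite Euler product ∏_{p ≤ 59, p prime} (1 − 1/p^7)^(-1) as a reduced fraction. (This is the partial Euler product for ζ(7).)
∏ = 145407059379393285269181452419687310347602398979581075974734478987181892589053844607888795468835887382779522050906080825625/144203067965746582750691857384851942255360663037608491313154525739662897676808972307273664258644815191681654724165946048512

The primes p ≤ 59 are [2, 3, 5, 7, 11, 13, 17, 19, 23, 29, 31, 37, 41, 43, 47, 53, 59]. For each prime, (1 − 1/p^7)^(-1) = p^7 / (p^7 − 1). The product is (1 − 1/2^7)^(-1), (1 − 1/3^7)^(-1), (1 − 1/5^7)^(-1), (1 − 1/7^7)^(-1), (1 − 1/11^7)^(-1), (1 − 1/13^7)^(-1), (1 − 1/17^7)^(-1), (1 − 1/19^7)^(-1), (1 − 1/23^7)^(-1), (1 − 1/29^7)^(-1), (1 − 1/31^7)^(-1), (1 − 1/37^7)^(-1), (1 − 1/41^7)^(-1), (1 − 1/43^7)^(-1), (1 − 1/47^7)^(-1), (1 − 1/53^7)^(-1), (1 − 1/59^7)^(-1) = ∏ p^7 / (p^7 − 1) = 145407059379393285269181452419687310347602398979581075974734478987181892589053844607888795468835887382779522050906080825625/144203067965746582750691857384851942255360663037608491313154525739662897676808972307273664258644815191681654724165946048512.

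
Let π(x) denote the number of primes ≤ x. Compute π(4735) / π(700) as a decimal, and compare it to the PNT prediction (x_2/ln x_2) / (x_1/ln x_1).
π(4735)/π(700) = 639/125 ≈ 5.1120;  PNT prediction ≈ 5.2363.

π(700) = 125 and π(4735) = 639, so π(4735)/π(700) ≈ 5.1120. The PNT-predicted ratio is (4735/ln(4735)) / (700/ln(700)) ≈ 5.2363. The two agree to within a few percent, as expected.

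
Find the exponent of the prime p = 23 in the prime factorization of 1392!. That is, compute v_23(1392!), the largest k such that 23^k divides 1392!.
v_23(1392!) = 62

Legendre's formula: v_p(n!) = Σ_{k ≥ 1} ⌊n / p^k⌋. For p = 23, n = 1392, the terms are:
  ⌊1392/23^1⌋ = ⌊1392/23⌋ = 60
  ⌊1392/23^2⌋ = ⌊1392/529⌋ = 2
(the next term ⌊1392/23^3⌋ = 0, terminating the sum). Summing: v_23(1392!) = 60 + 2 = 62.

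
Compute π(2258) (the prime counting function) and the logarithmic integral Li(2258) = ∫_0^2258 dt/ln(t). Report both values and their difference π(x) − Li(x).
π(2258) = 335;  Li(2258) ≈ 348.48;  π(x) − Li(x) ≈ -13.48.

Direct count of primes ≤ 2258 gives π(2258) = 335. Numerical evaluation of the logarithmic integral gives Li(2258) ≈ 348.48. The difference π(x) − Li(x) ≈ -13.48 is typically negative for small/moderate x (Li(x) overestimates), though Littlewood's theorem shows this sign changes infinitely often.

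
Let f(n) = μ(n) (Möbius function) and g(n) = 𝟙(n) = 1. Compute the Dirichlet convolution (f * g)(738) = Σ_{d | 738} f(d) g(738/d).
(μ * 𝟙)(738) = 0

Divisors of 738: [1, 2, 3, 6, 9, 18, 41, 82, 123, 246, 369, 738]. For each d | 738:
  d = 1: μ(1) · 𝟙(738/1) = 1 · 1 = 1
  d = 2: μ(2) · 𝟙(738/2) = -1 · 1 = -1
  d = 3: μ(3) · 𝟙(738/3) = -1 · 1 = -1
  d = 6: μ(6) · 𝟙(738/6) = 1 · 1 = 1
  d = 9: μ(9) · 𝟙(738/9) = 0 · 1 = 0
  d = 18: μ(18) · 𝟙(738/18) = 0 · 1 = 0
  d = 41: μ(41) · 𝟙(738/41) = -1 · 1 = -1
  d = 82: μ(82) · 𝟙(738/82) = 1 · 1 = 1
  d = 123: μ(123) · 𝟙(738/123) = 1 · 1 = 1
  d = 246: μ(246) · 𝟙(738/246) = -1 · 1 = -1
  d = 369: μ(369) · 𝟙(738/369) = 0 · 1 = 0
  d = 738: μ(738) · 𝟙(738/738) = 0 · 1 = 0
Summing: (μ * 𝟙)(738) = 1 + -1 + -1 + 1 + 0 + 0 + -1 + 1 + 1 + -1 + 0 + 0 = 0.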